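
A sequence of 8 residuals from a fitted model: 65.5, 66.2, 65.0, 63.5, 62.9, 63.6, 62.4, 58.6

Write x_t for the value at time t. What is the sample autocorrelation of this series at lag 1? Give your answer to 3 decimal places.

0.377

Mean x̄ = (65.5 + 66.2 + 65.0 + 63.5 + 62.9 + 63.6 + 62.4 + 58.6)/8 = 63.4625
Deviations from mean: 2.0375, 2.7375, 1.5375, 0.0375, -0.5625, 0.1375, -1.0625, -4.8625
Σ(x_t−x̄)(x_{t+1}−x̄) = (5.5777) + (4.2089) + (0.0577) + (-0.0211) + (-0.0773) + (-0.1461) + (5.1664) = 14.7661
Denominator Σ(x_t−x̄)² = 39.1188
r_1 = 14.7661 / 39.1188 = 0.377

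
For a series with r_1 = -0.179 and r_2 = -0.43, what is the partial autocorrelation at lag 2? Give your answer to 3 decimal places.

-0.477

φ_{22} = (r_2 − r_1²) / (1 − r_1²)
r_1² = (-0.179)² = 0.032041
Numerator = -0.43 − 0.0320 = -0.4620; denominator = 1 − 0.0320 = 0.9680
φ_{22} = -0.4620 / 0.9680 = -0.477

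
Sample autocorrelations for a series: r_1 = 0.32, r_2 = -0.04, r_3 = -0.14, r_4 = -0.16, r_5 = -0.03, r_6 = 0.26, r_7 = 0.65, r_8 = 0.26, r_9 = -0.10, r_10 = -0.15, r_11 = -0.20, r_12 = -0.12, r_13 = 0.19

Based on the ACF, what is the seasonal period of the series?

7

The largest autocorrelation is r_7 = 0.65; the remaining lags stay at or below 0.32.
The dominant spike at lag 7 indicates a seasonal period of 7.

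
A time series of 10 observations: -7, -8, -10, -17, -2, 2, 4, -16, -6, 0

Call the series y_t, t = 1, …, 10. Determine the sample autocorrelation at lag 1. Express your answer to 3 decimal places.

Mean ȳ = (-7 − 8 − 10 − 17 − 2 + 2 + 4 − 16 − 6 + 0)/10 = -6.0000
Numerator Σ_{t=1}^{9}(y_t−ȳ)(y_{t+1}−ȳ) = 22.0000
Denominator Σ(y_t−ȳ)² = 458.0000
r_1 = 22.0000 / 458.0000 = 0.048

0.048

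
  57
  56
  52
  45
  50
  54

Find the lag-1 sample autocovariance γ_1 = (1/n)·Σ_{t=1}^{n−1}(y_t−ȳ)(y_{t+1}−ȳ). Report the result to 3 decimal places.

5.259

Mean ȳ = (57 + 56 + 52 + 45 + 50 + 54)/6 = 52.3333
Σ_{t=1}^{5}(y_t−ȳ)(y_{t+1}−ȳ) = 31.5556
γ_1 = 31.5556 / 6 = 5.259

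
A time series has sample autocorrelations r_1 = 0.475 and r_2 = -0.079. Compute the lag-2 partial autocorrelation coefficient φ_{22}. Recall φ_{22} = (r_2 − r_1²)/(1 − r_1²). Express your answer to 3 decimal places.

-0.393

φ_{22} = (r_2 − r_1²) / (1 − r_1²)
r_1² = (0.475)² = 0.225625
Numerator = -0.079 − 0.2256 = -0.3046; denominator = 1 − 0.2256 = 0.7744
φ_{22} = -0.3046 / 0.7744 = -0.393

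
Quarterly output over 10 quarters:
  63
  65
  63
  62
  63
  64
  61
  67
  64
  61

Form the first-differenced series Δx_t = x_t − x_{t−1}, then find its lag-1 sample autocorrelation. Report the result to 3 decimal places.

-0.439

First differences Δx: 2, -2, -1, 1, 1, -3, 6, -3, -3
Mean of differences = -0.2222
Numerator Σ(Δx_t−Δx̄)(Δx_{t+1}−Δx̄) = -32.2716
Denominator Σ(Δx_t−Δx̄)² = 73.5556
r_1(Δx) = -32.2716 / 73.5556 = -0.439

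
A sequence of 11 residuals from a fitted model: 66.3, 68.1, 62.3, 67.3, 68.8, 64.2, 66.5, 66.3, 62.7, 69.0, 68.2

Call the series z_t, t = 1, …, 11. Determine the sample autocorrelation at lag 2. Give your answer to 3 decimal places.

Mean z̄ = (66.3 + 68.1 + 62.3 + 67.3 + 68.8 + 64.2 + 66.5 + 66.3 + 62.7 + 69.0 + 68.2)/11 = 66.3364
Numerator Σ_{t=1}^{9}(z_t−z̄)(z_{t+2}−z̄) = -17.1445
Denominator Σ(z_t−z̄)² = 54.7855
r_2 = -17.1445 / 54.7855 = -0.313

-0.313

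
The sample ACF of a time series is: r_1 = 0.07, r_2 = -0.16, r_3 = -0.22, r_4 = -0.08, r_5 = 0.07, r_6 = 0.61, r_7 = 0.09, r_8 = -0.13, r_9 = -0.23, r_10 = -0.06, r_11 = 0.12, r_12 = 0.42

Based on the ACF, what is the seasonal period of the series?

6

The largest autocorrelation is r_6 = 0.61, with a weaker echo at lag 12 (0.42); the remaining lags stay at or below 0.12.
The dominant spike at lag 6 indicates a seasonal period of 6.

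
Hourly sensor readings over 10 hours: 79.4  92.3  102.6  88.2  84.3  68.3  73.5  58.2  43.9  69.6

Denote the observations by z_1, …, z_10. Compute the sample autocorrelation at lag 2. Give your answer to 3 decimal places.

Mean z̄ = (79.4 + 92.3 + 102.6 + 88.2 + 84.3 + 68.3 + 73.5 + 58.2 + 43.9 + 69.6)/10 = 76.0300
Numerator Σ_{t=1}^{8}(z_t−z̄)(z_{t+2}−z̄) = 726.0452
Denominator Σ(z_t−z̄)² = 2656.2810
r_2 = 726.0452 / 2656.2810 = 0.273

0.273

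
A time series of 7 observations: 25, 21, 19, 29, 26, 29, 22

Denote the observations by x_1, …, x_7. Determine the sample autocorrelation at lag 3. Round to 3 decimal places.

Mean x̄ = (25 + 21 + 19 + 29 + 26 + 29 + 22)/7 = 24.4286
Deviations from mean: 0.5714, -3.4286, -5.4286, 4.5714, 1.5714, 4.5714, -2.4286
Σ(x_t−x̄)(x_{t+3}−x̄) = (2.6122) + (-5.3878) + (-24.8163) + (-11.1020) = -38.6939
Denominator Σ(x_t−x̄)² = 91.7143
r_3 = -38.6939 / 91.7143 = -0.422

-0.422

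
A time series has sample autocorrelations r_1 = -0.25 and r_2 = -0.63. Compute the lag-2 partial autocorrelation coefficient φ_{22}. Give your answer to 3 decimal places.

φ_{22} = (r_2 − r_1²) / (1 − r_1²)
r_1² = (-0.25)² = 0.0625
Numerator = -0.63 − 0.0625 = -0.6925; denominator = 1 − 0.0625 = 0.9375
φ_{22} = -0.6925 / 0.9375 = -0.739

-0.739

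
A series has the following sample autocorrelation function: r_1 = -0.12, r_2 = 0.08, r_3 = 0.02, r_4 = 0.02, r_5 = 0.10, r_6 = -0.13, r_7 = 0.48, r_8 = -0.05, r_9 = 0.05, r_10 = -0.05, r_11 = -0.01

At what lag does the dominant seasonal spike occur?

The largest autocorrelation is r_7 = 0.48; the remaining lags stay at or below 0.10.
The dominant spike at lag 7 indicates a seasonal period of 7.

7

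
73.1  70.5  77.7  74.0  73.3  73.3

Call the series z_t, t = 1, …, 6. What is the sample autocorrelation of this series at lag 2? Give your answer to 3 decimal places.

-0.180

Mean z̄ = (73.1 + 70.5 + 77.7 + 74.0 + 73.3 + 73.3)/6 = 73.6500
Σ(z_t−z̄)(z_{t+2}−z̄) = (-2.2275) + (-1.1025) + (-1.4175) + (-0.1225) = -4.8700
Denominator Σ(z_t−z̄)² = 26.9950
r_2 = -4.8700 / 26.9950 = -0.180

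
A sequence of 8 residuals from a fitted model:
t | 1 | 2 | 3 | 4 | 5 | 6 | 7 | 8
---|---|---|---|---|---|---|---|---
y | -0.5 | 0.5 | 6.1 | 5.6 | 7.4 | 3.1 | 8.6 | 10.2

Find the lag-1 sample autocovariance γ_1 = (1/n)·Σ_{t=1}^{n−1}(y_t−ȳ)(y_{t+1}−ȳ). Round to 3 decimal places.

3.630

Mean ȳ = (-0.5 + 0.5 + 6.1 + 5.6 + 7.4 + 3.1 + 8.6 + 10.2)/8 = 5.1250
Σ_{t=1}^{7}(y_t−ȳ)(y_{t+1}−ȳ) = 29.0419
γ_1 = 29.0419 / 8 = 3.630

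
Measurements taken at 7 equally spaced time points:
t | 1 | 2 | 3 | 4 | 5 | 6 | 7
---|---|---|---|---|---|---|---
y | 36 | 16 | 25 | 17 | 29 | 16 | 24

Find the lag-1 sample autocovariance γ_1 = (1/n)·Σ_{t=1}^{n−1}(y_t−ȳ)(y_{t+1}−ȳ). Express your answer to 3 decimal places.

-28.379

Mean ȳ = (36 + 16 + 25 + 17 + 29 + 16 + 24)/7 = 23.2857
Σ_{t=1}^{6}(y_t−ȳ)(y_{t+1}−ȳ) = -198.6531
γ_1 = -198.6531 / 7 = -28.379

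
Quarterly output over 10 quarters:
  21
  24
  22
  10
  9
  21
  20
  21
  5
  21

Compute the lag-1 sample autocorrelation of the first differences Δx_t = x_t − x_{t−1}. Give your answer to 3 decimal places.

-0.327

First differences Δx: 3, -2, -12, -1, 12, -1, 1, -16, 16
Mean of differences = 0.0000
Numerator Σ(Δx_t−Δx̄)(Δx_{t+1}−Δx̄) = -267.0000
Denominator Σ(Δx_t−Δx̄)² = 816.0000
r_1(Δx) = -267.0000 / 816.0000 = -0.327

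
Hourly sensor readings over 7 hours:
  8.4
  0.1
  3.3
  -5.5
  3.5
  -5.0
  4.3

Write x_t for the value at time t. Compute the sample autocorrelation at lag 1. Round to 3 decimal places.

-0.464

Mean x̄ = (8.4 + 0.1 + 3.3 − 5.5 + 3.5 − 5.0 + 4.3)/7 = 1.3000
Deviations from mean: 7.1000, -1.2000, 2.0000, -6.8000, 2.2000, -6.3000, 3.0000
Numerator Σ_{t=1}^{6}(x_t−x̄)(x_{t+1}−x̄) = -72.2400
Denominator Σ(x_t−x̄)² = 155.6200
r_1 = -72.2400 / 155.6200 = -0.464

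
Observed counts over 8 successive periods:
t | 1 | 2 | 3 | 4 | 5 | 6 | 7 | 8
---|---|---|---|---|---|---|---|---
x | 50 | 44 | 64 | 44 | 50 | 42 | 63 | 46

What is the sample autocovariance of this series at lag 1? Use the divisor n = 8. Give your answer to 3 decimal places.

-40.846

Mean x̄ = (50 + 44 + 64 + 44 + 50 + 42 + 63 + 46)/8 = 50.3750
Σ_{t=1}^{7}(x_t−x̄)(x_{t+1}−x̄) = -326.7656
γ_1 = -326.7656 / 8 = -40.846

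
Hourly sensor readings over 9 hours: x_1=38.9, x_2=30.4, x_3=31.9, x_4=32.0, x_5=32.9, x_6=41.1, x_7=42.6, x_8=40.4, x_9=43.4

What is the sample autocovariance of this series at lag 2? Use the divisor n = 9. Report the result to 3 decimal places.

Mean x̄ = (38.9 + 30.4 + 31.9 + 32.0 + 32.9 + 41.1 + 42.6 + 40.4 + 43.4)/9 = 37.0667
Σ_{t=1}^{7}(x_t−x̄)(x_{t+2}−x̄) = 50.8311
γ_2 = 50.8311 / 9 = 5.648

5.648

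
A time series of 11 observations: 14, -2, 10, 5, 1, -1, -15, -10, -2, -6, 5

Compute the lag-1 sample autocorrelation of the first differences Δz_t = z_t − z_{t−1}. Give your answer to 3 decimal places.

First differences Δz: -16, 12, -5, -4, -2, -14, 5, 8, -4, 11
Mean of differences = -0.9000
Numerator Σ(Δz_t−Δz̄)(Δz_{t+1}−Δz̄) = -306.4100
Denominator Σ(Δz_t−Δz̄)² = 858.9000
r_1(Δz) = -306.4100 / 858.9000 = -0.357

-0.357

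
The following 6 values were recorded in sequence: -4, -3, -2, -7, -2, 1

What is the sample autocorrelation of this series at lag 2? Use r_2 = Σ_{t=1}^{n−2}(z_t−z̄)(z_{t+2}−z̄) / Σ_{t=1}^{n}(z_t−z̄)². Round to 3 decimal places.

Mean z̄ = (-4 − 3 − 2 − 7 − 2 + 1)/6 = -2.8333
Deviations from mean: -1.1667, -0.1667, 0.8333, -4.1667, 0.8333, 3.8333
Σ(z_t−z̄)(z_{t+2}−z̄) = (-0.9722) + (0.6944) + (0.6944) + (-15.9722) = -15.5556
Denominator Σ(z_t−z̄)² = 34.8333
r_2 = -15.5556 / 34.8333 = -0.447

-0.447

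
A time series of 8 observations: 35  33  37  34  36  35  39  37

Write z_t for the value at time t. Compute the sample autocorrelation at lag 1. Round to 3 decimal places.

Mean z̄ = (35 + 33 + 37 + 34 + 36 + 35 + 39 + 37)/8 = 35.7500
Deviations from mean: -0.7500, -2.7500, 1.2500, -1.7500, 0.2500, -0.7500, 3.2500, 1.2500
Σ(z_t−z̄)(z_{t+1}−z̄) = (2.0625) + (-3.4375) + (-2.1875) + (-0.4375) + (-0.1875) + (-2.4375) + (4.0625) = -2.5625
Denominator Σ(z_t−z̄)² = 25.5000
r_1 = -2.5625 / 25.5000 = -0.100

-0.100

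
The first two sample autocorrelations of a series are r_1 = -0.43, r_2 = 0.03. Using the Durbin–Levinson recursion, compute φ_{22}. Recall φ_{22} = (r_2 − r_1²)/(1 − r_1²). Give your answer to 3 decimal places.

-0.190

φ_{22} = (r_2 − r_1²) / (1 − r_1²)
r_1² = (-0.43)² = 0.1849
Numerator = 0.03 − 0.1849 = -0.1549; denominator = 1 − 0.1849 = 0.8151
φ_{22} = -0.1549 / 0.8151 = -0.190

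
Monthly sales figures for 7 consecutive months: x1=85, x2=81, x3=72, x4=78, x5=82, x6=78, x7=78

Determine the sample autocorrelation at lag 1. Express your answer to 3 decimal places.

Mean x̄ = (85 + 81 + 72 + 78 + 82 + 78 + 78)/7 = 79.1429
Σ(x_t−x̄)(x_{t+1}−x̄) = (10.8776) + (-13.2653) + (8.1633) + (-3.2653) + (-3.2653) + (1.3061) = 0.5510
Denominator Σ(x_t−x̄)² = 100.8571
r_1 = 0.5510 / 100.8571 = 0.005

0.005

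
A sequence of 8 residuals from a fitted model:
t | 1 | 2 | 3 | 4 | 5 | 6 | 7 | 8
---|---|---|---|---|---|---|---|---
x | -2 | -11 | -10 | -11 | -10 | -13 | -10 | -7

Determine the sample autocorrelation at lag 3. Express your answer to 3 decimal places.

-0.112

Mean x̄ = (-2 − 11 − 10 − 11 − 10 − 13 − 10 − 7)/8 = -9.2500
Numerator Σ_{t=1}^{5}(x_t−x̄)(x_{t+3}−x̄) = -8.9375
Denominator Σ(x_t−x̄)² = 79.5000
r_3 = -8.9375 / 79.5000 = -0.112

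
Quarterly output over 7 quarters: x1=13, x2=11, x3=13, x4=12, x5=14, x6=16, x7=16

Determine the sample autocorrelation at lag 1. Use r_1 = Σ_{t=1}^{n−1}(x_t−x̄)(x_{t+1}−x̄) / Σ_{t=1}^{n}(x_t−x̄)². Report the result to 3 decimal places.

0.465

Mean x̄ = (13 + 11 + 13 + 12 + 14 + 16 + 16)/7 = 13.5714
Σ(x_t−x̄)(x_{t+1}−x̄) = (1.4694) + (1.4694) + (0.8980) + (-0.6735) + (1.0408) + (5.8980) = 10.1020
Denominator Σ(x_t−x̄)² = 21.7143
r_1 = 10.1020 / 21.7143 = 0.465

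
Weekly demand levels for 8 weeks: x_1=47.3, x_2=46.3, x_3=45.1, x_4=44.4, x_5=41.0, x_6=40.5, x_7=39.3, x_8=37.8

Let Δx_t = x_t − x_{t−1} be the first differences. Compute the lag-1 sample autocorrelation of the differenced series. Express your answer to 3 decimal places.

-0.510

First differences Δx: -1.0, -1.2, -0.7, -3.4, -0.5, -1.2, -1.5
Mean of differences = -1.3571
Numerator Σ(Δx_t−Δx̄)(Δx_{t+1}−Δx̄) = -2.8218
Denominator Σ(Δx_t−Δx̄)² = 5.5371
r_1(Δx) = -2.8218 / 5.5371 = -0.510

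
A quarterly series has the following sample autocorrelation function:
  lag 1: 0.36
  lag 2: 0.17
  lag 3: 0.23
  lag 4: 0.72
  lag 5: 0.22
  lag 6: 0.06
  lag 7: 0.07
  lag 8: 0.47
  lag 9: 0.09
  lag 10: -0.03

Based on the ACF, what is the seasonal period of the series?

The largest autocorrelation is r_4 = 0.72, with a weaker echo at lag 8 (0.47); the remaining lags stay at or below 0.36. The elevated value at lag 1 (0.36), dropping to 0.17 at lag 2, reflects decaying short-term dependence rather than seasonality.
The dominant spike at lag 4 indicates a seasonal period of 4.

4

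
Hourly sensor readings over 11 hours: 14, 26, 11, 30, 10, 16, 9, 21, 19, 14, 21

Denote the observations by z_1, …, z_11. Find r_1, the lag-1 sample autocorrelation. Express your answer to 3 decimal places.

Mean z̄ = (14 + 26 + 11 + 30 + 10 + 16 + 9 + 21 + 19 + 14 + 21)/11 = 17.3636
Numerator Σ_{t=1}^{10}(z_t−z̄)(z_{t+1}−z̄) = -278.2231
Denominator Σ(z_t−z̄)² = 452.5455
r_1 = -278.2231 / 452.5455 = -0.615

-0.615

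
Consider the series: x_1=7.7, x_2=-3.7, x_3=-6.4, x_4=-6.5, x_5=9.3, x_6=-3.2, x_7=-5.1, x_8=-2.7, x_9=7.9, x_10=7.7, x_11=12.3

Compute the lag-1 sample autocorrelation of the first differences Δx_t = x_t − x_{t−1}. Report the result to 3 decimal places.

First differences Δx: -11.4, -2.7, -0.1, 15.8, -12.5, -1.9, 2.4, 10.6, -0.2, 4.6
Mean of differences = 0.4600
Numerator Σ(Δx_t−Δx̄)(Δx_{t+1}−Δx̄) = -131.8956
Denominator Σ(Δx_t−Δx̄)² = 683.9640
r_1(Δx) = -131.8956 / 683.9640 = -0.193

-0.193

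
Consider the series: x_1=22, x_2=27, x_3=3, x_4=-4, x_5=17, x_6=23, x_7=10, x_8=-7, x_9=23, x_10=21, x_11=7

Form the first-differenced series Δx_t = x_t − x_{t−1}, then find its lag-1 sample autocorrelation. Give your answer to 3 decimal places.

-0.144

First differences Δx: 5, -24, -7, 21, 6, -13, -17, 30, -2, -14
Mean of differences = -1.5000
Numerator Σ(Δx_t−Δx̄)(Δx_{t+1}−Δx̄) = -383.2500
Denominator Σ(Δx_t−Δx̄)² = 2662.5000
r_1(Δx) = -383.2500 / 2662.5000 = -0.144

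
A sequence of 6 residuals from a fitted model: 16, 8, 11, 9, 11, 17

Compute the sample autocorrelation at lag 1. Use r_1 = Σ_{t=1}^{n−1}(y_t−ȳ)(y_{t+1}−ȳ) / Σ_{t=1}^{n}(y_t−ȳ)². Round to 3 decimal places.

-0.162

Mean ȳ = (16 + 8 + 11 + 9 + 11 + 17)/6 = 12.0000
Deviations from mean: 4.0000, -4.0000, -1.0000, -3.0000, -1.0000, 5.0000
Numerator Σ_{t=1}^{5}(y_t−ȳ)(y_{t+1}−ȳ) = -11.0000
Denominator Σ(y_t−ȳ)² = 68.0000
r_1 = -11.0000 / 68.0000 = -0.162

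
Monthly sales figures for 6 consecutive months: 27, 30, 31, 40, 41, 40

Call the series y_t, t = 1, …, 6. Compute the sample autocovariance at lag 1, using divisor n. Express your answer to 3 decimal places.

16.718

Mean ȳ = (27 + 30 + 31 + 40 + 41 + 40)/6 = 34.8333
Σ_{t=1}^{5}(y_t−ȳ)(y_{t+1}−ȳ) = 100.3056
γ_1 = 100.3056 / 6 = 16.718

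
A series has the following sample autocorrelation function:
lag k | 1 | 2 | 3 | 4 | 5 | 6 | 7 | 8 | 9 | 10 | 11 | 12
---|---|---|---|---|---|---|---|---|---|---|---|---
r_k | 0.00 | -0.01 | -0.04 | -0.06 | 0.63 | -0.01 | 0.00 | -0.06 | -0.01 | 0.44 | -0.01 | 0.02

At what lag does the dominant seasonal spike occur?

The largest autocorrelation is r_5 = 0.63, with a weaker echo at lag 10 (0.44); the remaining lags stay at or below 0.02.
The dominant spike at lag 5 indicates a seasonal period of 5.

5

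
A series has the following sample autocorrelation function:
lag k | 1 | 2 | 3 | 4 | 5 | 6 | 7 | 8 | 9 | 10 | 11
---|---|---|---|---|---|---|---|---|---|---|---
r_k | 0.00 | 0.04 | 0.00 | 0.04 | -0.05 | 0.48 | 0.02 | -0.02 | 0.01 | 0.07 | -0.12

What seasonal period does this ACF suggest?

The largest autocorrelation is r_6 = 0.48; the remaining lags stay at or below 0.07.
The dominant spike at lag 6 indicates a seasonal period of 6.

6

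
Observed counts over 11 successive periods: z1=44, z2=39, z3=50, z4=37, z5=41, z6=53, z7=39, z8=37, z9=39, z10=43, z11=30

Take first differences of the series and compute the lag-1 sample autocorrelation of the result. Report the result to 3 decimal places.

First differences Δz: -5, 11, -13, 4, 12, -14, -2, 2, 4, -13
Mean of differences = -1.4000
Numerator Σ(Δz_t−Δz̄)(Δz_{t+1}−Δz̄) = -386.3600
Denominator Σ(Δz_t−Δz̄)² = 844.4000
r_1(Δz) = -386.3600 / 844.4000 = -0.458

-0.458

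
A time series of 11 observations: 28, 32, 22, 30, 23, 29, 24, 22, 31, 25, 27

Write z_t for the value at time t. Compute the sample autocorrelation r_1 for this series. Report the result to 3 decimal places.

-0.573

Mean z̄ = (28 + 32 + 22 + 30 + 23 + 29 + 24 + 22 + 31 + 25 + 27)/11 = 26.6364
Numerator Σ_{t=1}^{10}(z_t−z̄)(z_{t+1}−z̄) = -75.9504
Denominator Σ(z_t−z̄)² = 132.5455
r_1 = -75.9504 / 132.5455 = -0.573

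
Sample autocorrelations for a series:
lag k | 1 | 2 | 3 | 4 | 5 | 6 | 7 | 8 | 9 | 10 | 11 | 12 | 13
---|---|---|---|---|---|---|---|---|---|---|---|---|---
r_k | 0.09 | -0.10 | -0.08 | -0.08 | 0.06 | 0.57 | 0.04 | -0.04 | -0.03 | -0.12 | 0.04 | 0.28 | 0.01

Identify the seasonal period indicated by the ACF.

6

The largest autocorrelation is r_6 = 0.57, with a weaker echo at lag 12 (0.28); the remaining lags stay at or below 0.09.
The dominant spike at lag 6 indicates a seasonal period of 6.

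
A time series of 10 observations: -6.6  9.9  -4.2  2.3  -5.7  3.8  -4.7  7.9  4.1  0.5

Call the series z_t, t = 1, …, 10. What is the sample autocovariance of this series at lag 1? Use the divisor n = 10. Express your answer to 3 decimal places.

-18.221

Mean z̄ = (-6.6 + 9.9 − 4.2 + 2.3 − 5.7 + 3.8 − 4.7 + 7.9 + 4.1 + 0.5)/10 = 0.7300
Σ_{t=1}^{9}(z_t−z̄)(z_{t+1}−z̄) = -182.2149
γ_1 = -182.2149 / 10 = -18.221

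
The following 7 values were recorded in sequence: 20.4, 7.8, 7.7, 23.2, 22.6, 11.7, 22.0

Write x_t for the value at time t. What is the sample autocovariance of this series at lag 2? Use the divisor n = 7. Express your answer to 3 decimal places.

-20.692

Mean x̄ = (20.4 + 7.8 + 7.7 + 23.2 + 22.6 + 11.7 + 22.0)/7 = 16.4857
Σ_{t=1}^{5}(x_t−x̄)(x_{t+2}−x̄) = -144.8433
γ_2 = -144.8433 / 7 = -20.692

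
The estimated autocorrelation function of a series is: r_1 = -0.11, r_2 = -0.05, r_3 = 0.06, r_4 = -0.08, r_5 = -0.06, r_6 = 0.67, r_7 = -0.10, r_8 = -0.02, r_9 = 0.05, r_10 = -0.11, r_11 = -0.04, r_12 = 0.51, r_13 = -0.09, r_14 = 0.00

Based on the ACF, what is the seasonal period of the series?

The largest autocorrelation is r_6 = 0.67, with a weaker echo at lag 12 (0.51); the remaining lags stay at or below 0.06.
The dominant spike at lag 6 indicates a seasonal period of 6.

6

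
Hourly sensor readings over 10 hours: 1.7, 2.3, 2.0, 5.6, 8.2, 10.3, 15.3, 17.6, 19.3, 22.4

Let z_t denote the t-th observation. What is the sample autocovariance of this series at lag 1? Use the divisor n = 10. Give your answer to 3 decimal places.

Mean z̄ = (1.7 + 2.3 + 2.0 + 5.6 + 8.2 + 10.3 + 15.3 + 17.6 + 19.3 + 22.4)/10 = 10.4700
Σ_{t=1}^{9}(z_t−z̄)(z_{t+1}−z̄) = 395.4571
γ_1 = 395.4571 / 10 = 39.546

39.546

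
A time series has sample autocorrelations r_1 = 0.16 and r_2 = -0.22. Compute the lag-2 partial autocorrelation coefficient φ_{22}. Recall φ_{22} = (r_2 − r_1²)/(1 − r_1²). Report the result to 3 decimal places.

φ_{22} = (r_2 − r_1²) / (1 − r_1²)
r_1² = (0.16)² = 0.0256
Numerator = -0.22 − 0.0256 = -0.2456; denominator = 1 − 0.0256 = 0.9744
φ_{22} = -0.2456 / 0.9744 = -0.252

-0.252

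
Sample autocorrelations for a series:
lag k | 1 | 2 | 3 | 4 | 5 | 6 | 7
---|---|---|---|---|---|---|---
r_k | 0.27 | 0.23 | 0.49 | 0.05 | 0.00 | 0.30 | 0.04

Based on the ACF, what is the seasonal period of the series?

The largest autocorrelation is r_3 = 0.49, with a weaker echo at lag 6 (0.30); the remaining lags stay at or below 0.27. The elevated value at lag 1 (0.27), dropping to 0.23 at lag 2, reflects decaying short-term dependence rather than seasonality.
The dominant spike at lag 3 indicates a seasonal period of 3.

3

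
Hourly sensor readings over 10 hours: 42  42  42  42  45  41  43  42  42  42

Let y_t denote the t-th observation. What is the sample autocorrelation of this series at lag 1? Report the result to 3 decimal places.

-0.494

Mean ȳ = (42 + 42 + 42 + 42 + 45 + 41 + 43 + 42 + 42 + 42)/10 = 42.3000
Numerator Σ_{t=1}^{9}(y_t−ȳ)(y_{t+1}−ȳ) = -4.9900
Denominator Σ(y_t−ȳ)² = 10.1000
r_1 = -4.9900 / 10.1000 = -0.494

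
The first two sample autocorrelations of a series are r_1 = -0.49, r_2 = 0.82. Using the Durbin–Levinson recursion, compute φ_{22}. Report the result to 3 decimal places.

φ_{22} = (r_2 − r_1²) / (1 − r_1²)
r_1² = (-0.49)² = 0.2401
Numerator = 0.82 − 0.2401 = 0.5799; denominator = 1 − 0.2401 = 0.7599
φ_{22} = 0.5799 / 0.7599 = 0.763

0.763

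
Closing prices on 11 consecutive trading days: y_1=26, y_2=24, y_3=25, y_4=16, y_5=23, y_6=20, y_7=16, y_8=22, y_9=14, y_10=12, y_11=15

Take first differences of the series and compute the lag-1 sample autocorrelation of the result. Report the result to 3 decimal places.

First differences Δy: -2, 1, -9, 7, -3, -4, 6, -8, -2, 3
Mean of differences = -1.1000
Numerator Σ(Δy_t−Δȳ)(Δy_{t+1}−Δȳ) = -159.4100
Denominator Σ(Δy_t−Δȳ)² = 260.9000
r_1(Δy) = -159.4100 / 260.9000 = -0.611

-0.611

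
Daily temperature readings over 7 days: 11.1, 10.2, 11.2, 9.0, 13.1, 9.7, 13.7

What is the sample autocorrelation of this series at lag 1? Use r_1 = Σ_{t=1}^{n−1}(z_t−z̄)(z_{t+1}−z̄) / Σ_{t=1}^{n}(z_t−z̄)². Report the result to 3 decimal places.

Mean z̄ = (11.1 + 10.2 + 11.2 + 9.0 + 13.1 + 9.7 + 13.7)/7 = 11.1429
Deviations from mean: -0.0429, -0.9429, 0.0571, -2.1429, 1.9571, -1.4429, 2.5571
Numerator Σ_{t=1}^{6}(z_t−z̄)(z_{t+1}−z̄) = -10.8433
Denominator Σ(z_t−z̄)² = 17.9371
r_1 = -10.8433 / 17.9371 = -0.605

-0.605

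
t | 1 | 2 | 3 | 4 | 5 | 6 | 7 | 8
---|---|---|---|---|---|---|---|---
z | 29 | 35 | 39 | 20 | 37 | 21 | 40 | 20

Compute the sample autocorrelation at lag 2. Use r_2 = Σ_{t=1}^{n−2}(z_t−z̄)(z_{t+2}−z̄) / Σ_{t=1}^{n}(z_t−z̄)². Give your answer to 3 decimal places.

0.474

Mean z̄ = (29 + 35 + 39 + 20 + 37 + 21 + 40 + 20)/8 = 30.1250
Deviations from mean: -1.1250, 4.8750, 8.8750, -10.1250, 6.8750, -9.1250, 9.8750, -10.1250
Σ(z_t−z̄)(z_{t+2}−z̄) = (-9.9844) + (-49.3594) + (61.0156) + (92.3906) + (67.8906) + (92.3906) = 254.3438
Denominator Σ(z_t−z̄)² = 536.8750
r_2 = 254.3438 / 536.8750 = 0.474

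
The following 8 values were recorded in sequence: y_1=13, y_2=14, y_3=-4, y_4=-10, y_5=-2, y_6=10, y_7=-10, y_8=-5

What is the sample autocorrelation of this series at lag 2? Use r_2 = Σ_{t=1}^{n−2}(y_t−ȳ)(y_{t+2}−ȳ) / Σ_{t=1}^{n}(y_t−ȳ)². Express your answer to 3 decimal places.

Mean ȳ = (13 + 14 − 4 − 10 − 2 + 10 − 10 − 5)/8 = 0.7500
Deviations from mean: 12.2500, 13.2500, -4.7500, -10.7500, -2.7500, 9.2500, -10.7500, -5.7500
Σ(y_t−ȳ)(y_{t+2}−ȳ) = (-58.1875) + (-142.4375) + (13.0625) + (-99.4375) + (29.5625) + (-53.1875) = -310.6250
Denominator Σ(y_t−ȳ)² = 705.5000
r_2 = -310.6250 / 705.5000 = -0.440

-0.440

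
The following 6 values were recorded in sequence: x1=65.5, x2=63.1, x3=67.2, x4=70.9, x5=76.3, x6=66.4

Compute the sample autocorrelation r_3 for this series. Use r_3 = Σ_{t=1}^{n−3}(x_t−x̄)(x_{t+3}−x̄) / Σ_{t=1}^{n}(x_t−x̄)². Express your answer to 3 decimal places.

Mean x̄ = (65.5 + 63.1 + 67.2 + 70.9 + 76.3 + 66.4)/6 = 68.2333
Deviations from mean: -2.7333, -5.1333, -1.0333, 2.6667, 8.0667, -1.8333
Σ(x_t−x̄)(x_{t+3}−x̄) = (-7.2889) + (-41.4089) + (1.8944) = -46.8033
Denominator Σ(x_t−x̄)² = 110.4333
r_3 = -46.8033 / 110.4333 = -0.424

-0.424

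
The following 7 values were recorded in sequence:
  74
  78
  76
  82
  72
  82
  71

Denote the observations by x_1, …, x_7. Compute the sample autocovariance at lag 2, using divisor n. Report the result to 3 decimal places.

Mean x̄ = (74 + 78 + 76 + 82 + 72 + 82 + 71)/7 = 76.4286
Deviations: -2.4286, 1.5714, -0.4286, 5.5714, -4.4286, 5.5714, -5.4286
Σ_{t=1}^{5}(x_t−x̄)(x_{t+2}−x̄) = 66.7755
γ_2 = 66.7755 / 7 = 9.539

9.539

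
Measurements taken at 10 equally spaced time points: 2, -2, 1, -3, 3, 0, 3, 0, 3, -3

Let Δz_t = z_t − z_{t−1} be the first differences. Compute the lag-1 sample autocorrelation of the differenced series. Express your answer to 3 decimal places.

First differences Δz: -4, 3, -4, 6, -3, 3, -3, 3, -6
Mean of differences = -0.5556
Numerator Σ(Δz_t−Δz̄)(Δz_{t+1}−Δz̄) = -108.5309
Denominator Σ(Δz_t−Δz̄)² = 146.2222
r_1(Δz) = -108.5309 / 146.2222 = -0.742

-0.742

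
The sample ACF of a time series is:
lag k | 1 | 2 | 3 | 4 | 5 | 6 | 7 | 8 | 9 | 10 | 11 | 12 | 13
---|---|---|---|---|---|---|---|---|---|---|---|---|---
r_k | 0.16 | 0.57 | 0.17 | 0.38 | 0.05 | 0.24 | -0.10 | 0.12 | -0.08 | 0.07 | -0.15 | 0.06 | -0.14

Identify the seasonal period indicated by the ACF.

2

The largest autocorrelation is r_2 = 0.57, with weaker echoes at lags 4 (0.38) and 6 (0.24); the remaining lags stay at or below 0.17.
The dominant spike at lag 2 indicates a seasonal period of 2.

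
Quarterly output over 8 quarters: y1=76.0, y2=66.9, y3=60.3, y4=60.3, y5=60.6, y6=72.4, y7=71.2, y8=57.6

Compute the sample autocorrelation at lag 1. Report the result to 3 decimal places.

Mean ȳ = (76.0 + 66.9 + 60.3 + 60.3 + 60.6 + 72.4 + 71.2 + 57.6)/8 = 65.6625
Deviations from mean: 10.3375, 1.2375, -5.3625, -5.3625, -5.0625, 6.7375, 5.5375, -8.0625
Numerator Σ_{t=1}^{7}(y_t−ȳ)(y_{t+1}−ȳ) = 20.6148
Denominator Σ(y_t−ȳ)² = 332.5988
r_1 = 20.6148 / 332.5988 = 0.062

0.062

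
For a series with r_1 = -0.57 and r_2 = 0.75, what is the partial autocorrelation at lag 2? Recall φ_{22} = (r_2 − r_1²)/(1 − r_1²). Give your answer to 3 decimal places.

0.630

φ_{22} = (r_2 − r_1²) / (1 − r_1²)
r_1² = (-0.57)² = 0.3249
Numerator = 0.75 − 0.3249 = 0.4251; denominator = 1 − 0.3249 = 0.6751
φ_{22} = 0.4251 / 0.6751 = 0.630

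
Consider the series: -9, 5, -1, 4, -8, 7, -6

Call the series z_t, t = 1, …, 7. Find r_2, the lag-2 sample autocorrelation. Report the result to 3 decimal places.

0.398

Mean z̄ = (-9 + 5 − 1 + 4 − 8 + 7 − 6)/7 = -1.1429
Deviations from mean: -7.8571, 6.1429, 0.1429, 5.1429, -6.8571, 8.1429, -4.8571
Σ(z_t−z̄)(z_{t+2}−z̄) = (-1.1224) + (31.5918) + (-0.9796) + (41.8776) + (33.3061) = 104.6735
Denominator Σ(z_t−z̄)² = 262.8571
r_2 = 104.6735 / 262.8571 = 0.398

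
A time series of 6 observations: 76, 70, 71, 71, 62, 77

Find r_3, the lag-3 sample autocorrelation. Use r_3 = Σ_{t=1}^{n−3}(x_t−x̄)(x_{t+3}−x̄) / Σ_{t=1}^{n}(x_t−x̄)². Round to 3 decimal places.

0.062

Mean x̄ = (76 + 70 + 71 + 71 + 62 + 77)/6 = 71.1667
Deviations from mean: 4.8333, -1.1667, -0.1667, -0.1667, -9.1667, 5.8333
Numerator Σ_{t=1}^{3}(x_t−x̄)(x_{t+3}−x̄) = 8.9167
Denominator Σ(x_t−x̄)² = 142.8333
r_3 = 8.9167 / 142.8333 = 0.062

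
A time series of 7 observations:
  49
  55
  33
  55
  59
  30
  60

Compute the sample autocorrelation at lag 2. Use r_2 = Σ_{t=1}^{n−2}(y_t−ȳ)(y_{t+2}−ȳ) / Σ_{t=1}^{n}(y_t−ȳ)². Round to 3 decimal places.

Mean ȳ = (49 + 55 + 33 + 55 + 59 + 30 + 60)/7 = 48.7143
Deviations from mean: 0.2857, 6.2857, -15.7143, 6.2857, 10.2857, -18.7143, 11.2857
Σ(y_t−ȳ)(y_{t+2}−ȳ) = (-4.4898) + (39.5102) + (-161.6327) + (-117.6327) + (116.0816) = -128.1633
Denominator Σ(y_t−ȳ)² = 909.4286
r_2 = -128.1633 / 909.4286 = -0.141

-0.141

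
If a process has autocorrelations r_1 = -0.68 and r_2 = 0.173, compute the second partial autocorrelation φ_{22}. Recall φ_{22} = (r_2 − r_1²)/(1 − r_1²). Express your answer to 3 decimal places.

-0.538

φ_{22} = (r_2 − r_1²) / (1 − r_1²)
r_1² = (-0.68)² = 0.4624
Numerator = 0.173 − 0.4624 = -0.2894; denominator = 1 − 0.4624 = 0.5376
φ_{22} = -0.2894 / 0.5376 = -0.538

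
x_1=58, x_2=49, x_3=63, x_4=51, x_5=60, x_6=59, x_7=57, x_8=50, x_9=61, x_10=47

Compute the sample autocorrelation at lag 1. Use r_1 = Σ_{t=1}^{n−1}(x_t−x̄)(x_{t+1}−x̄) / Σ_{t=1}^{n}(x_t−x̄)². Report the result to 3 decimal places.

-0.626

Mean x̄ = (58 + 49 + 63 + 51 + 60 + 59 + 57 + 50 + 61 + 47)/10 = 55.5000
Numerator Σ_{t=1}^{9}(x_t−x̄)(x_{t+1}−x̄) = -183.2500
Denominator Σ(x_t−x̄)² = 292.5000
r_1 = -183.2500 / 292.5000 = -0.626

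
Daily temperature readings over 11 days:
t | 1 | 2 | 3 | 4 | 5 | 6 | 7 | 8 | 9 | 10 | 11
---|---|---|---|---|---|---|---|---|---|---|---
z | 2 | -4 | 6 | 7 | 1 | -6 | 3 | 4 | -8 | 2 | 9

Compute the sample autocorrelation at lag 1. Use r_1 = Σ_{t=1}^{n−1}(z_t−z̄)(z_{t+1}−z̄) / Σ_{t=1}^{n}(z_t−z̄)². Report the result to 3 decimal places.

Mean z̄ = (2 − 4 + 6 + 7 + 1 − 6 + 3 + 4 − 8 + 2 + 9)/11 = 1.4545
Numerator Σ_{t=1}^{10}(z_t−z̄)(z_{t+1}−z̄) = -34.3884
Denominator Σ(z_t−z̄)² = 292.7273
r_1 = -34.3884 / 292.7273 = -0.117

-0.117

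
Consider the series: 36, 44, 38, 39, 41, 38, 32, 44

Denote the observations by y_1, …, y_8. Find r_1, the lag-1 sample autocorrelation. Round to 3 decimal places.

Mean ȳ = (36 + 44 + 38 + 39 + 41 + 38 + 32 + 44)/8 = 39.0000
Deviations from mean: -3.0000, 5.0000, -1.0000, 0.0000, 2.0000, -1.0000, -7.0000, 5.0000
Σ(y_t−ȳ)(y_{t+1}−ȳ) = (-15.0000) + (-5.0000) + (0.0000) + (0.0000) + (-2.0000) + (7.0000) + (-35.0000) = -50.0000
Denominator Σ(y_t−ȳ)² = 114.0000
r_1 = -50.0000 / 114.0000 = -0.439

-0.439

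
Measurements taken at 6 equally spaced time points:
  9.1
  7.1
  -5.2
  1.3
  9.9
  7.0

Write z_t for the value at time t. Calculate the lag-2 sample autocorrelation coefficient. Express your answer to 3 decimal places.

-0.652

Mean z̄ = (9.1 + 7.1 − 5.2 + 1.3 + 9.9 + 7.0)/6 = 4.8667
Σ(z_t−z̄)(z_{t+2}−z̄) = (-42.6156) + (-7.9656) + (-50.6689) + (-7.6089) = -108.8589
Denominator Σ(z_t−z̄)² = 166.8533
r_2 = -108.8589 / 166.8533 = -0.652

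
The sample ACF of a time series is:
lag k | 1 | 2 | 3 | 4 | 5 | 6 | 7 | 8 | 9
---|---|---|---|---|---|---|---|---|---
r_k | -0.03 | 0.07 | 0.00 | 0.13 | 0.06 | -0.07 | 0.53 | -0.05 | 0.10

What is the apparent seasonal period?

7

The largest autocorrelation is r_7 = 0.53; the remaining lags stay at or below 0.13.
The dominant spike at lag 7 indicates a seasonal period of 7.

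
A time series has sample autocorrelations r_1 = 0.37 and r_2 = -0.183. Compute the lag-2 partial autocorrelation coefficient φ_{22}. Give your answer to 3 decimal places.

φ_{22} = (r_2 − r_1²) / (1 − r_1²)
r_1² = (0.37)² = 0.1369
Numerator = -0.183 − 0.1369 = -0.3199; denominator = 1 − 0.1369 = 0.8631
φ_{22} = -0.3199 / 0.8631 = -0.371

-0.371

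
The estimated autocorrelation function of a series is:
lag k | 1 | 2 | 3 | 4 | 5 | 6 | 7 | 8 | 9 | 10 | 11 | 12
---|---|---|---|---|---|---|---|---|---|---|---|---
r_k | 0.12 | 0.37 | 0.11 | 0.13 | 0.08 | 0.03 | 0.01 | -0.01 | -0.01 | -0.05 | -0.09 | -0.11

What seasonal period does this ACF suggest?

2

The largest autocorrelation is r_2 = 0.37; the remaining lags stay at or below 0.13.
The dominant spike at lag 2 indicates a seasonal period of 2.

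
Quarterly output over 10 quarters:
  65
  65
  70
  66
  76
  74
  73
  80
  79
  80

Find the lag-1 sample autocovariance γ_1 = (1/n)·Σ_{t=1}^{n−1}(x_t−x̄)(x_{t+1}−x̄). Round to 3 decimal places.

Mean x̄ = (65 + 65 + 70 + 66 + 76 + 74 + 73 + 80 + 79 + 80)/10 = 72.8000
Σ_{t=1}^{9}(x_t−x̄)(x_{t+1}−x̄) = 174.7600
γ_1 = 174.7600 / 10 = 17.476

17.476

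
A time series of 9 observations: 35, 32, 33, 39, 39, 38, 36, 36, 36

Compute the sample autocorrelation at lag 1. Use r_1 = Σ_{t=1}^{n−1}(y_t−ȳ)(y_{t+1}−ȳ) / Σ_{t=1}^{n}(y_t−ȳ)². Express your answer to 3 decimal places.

0.458

Mean ȳ = (35 + 32 + 33 + 39 + 39 + 38 + 36 + 36 + 36)/9 = 36.0000
Numerator Σ_{t=1}^{8}(y_t−ȳ)(y_{t+1}−ȳ) = 22.0000
Denominator Σ(y_t−ȳ)² = 48.0000
r_1 = 22.0000 / 48.0000 = 0.458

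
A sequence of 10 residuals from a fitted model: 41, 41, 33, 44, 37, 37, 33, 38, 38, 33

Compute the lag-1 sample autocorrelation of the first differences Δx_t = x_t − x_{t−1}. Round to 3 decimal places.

-0.643

First differences Δx: 0, -8, 11, -7, 0, -4, 5, 0, -5
Mean of differences = -0.8889
Numerator Σ(Δx_t−Δx̄)(Δx_{t+1}−Δx̄) = -188.4568
Denominator Σ(Δx_t−Δx̄)² = 292.8889
r_1(Δx) = -188.4568 / 292.8889 = -0.643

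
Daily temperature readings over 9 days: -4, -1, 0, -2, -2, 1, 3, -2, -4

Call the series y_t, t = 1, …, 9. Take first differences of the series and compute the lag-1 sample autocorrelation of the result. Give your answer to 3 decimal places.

0.125

First differences Δy: 3, 1, -2, 0, 3, 2, -5, -2
Mean of differences = 0.0000
Numerator Σ(Δy_t−Δȳ)(Δy_{t+1}−Δȳ) = 7.0000
Denominator Σ(Δy_t−Δȳ)² = 56.0000
r_1(Δy) = 7.0000 / 56.0000 = 0.125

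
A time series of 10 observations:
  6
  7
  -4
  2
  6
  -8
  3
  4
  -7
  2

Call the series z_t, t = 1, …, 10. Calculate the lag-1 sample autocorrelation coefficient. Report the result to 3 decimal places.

-0.327

Mean z̄ = (6 + 7 − 4 + 2 + 6 − 8 + 3 + 4 − 7 + 2)/10 = 1.1000
Numerator Σ_{t=1}^{9}(z_t−z̄)(z_{t+1}−z̄) = -88.5100
Denominator Σ(z_t−z̄)² = 270.9000
r_1 = -88.5100 / 270.9000 = -0.327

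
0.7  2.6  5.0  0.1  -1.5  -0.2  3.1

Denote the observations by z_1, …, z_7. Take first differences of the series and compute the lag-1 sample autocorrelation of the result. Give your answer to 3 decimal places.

0.080

First differences Δz: 1.9, 2.4, -4.9, -1.6, 1.3, 3.3
Mean of differences = 0.4000
Numerator Σ(Δz_t−Δz̄)(Δz_{t+1}−Δz̄) = 3.8100
Denominator Σ(Δz_t−Δz̄)² = 47.5600
r_1(Δz) = 3.8100 / 47.5600 = 0.080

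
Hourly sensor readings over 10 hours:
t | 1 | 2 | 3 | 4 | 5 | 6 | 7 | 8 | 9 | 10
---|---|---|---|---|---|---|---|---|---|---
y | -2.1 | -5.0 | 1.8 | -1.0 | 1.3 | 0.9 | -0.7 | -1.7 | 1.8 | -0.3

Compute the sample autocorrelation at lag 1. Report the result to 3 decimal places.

-0.124

Mean ȳ = (-2.1 − 5.0 + 1.8 − 1.0 + 1.3 + 0.9 − 0.7 − 1.7 + 1.8 − 0.3)/10 = -0.5000
Numerator Σ_{t=1}^{9}(y_t−ȳ)(y_{t+1}−ȳ) = -5.0200
Denominator Σ(y_t−ȳ)² = 40.3600
r_1 = -5.0200 / 40.3600 = -0.124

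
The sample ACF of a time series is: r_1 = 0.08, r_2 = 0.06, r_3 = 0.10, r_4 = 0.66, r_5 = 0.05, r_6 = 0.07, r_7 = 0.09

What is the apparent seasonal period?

The largest autocorrelation is r_4 = 0.66; the remaining lags stay at or below 0.10.
The dominant spike at lag 4 indicates a seasonal period of 4.

4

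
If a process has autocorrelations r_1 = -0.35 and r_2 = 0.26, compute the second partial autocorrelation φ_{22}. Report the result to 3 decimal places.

φ_{22} = (r_2 − r_1²) / (1 − r_1²)
r_1² = (-0.35)² = 0.1225
Numerator = 0.26 − 0.1225 = 0.1375; denominator = 1 − 0.1225 = 0.8775
φ_{22} = 0.1375 / 0.8775 = 0.157

0.157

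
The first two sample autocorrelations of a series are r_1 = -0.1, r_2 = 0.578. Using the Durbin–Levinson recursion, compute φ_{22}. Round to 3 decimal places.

0.574

φ_{22} = (r_2 − r_1²) / (1 − r_1²)
r_1² = (-0.1)² = 0.01
Numerator = 0.578 − 0.0100 = 0.5680; denominator = 1 − 0.0100 = 0.9900
φ_{22} = 0.5680 / 0.9900 = 0.574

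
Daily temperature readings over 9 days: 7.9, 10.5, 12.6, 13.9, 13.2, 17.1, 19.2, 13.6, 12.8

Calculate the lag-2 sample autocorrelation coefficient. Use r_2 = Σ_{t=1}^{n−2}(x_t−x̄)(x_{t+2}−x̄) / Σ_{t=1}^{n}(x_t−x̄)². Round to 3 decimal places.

0.010

Mean x̄ = (7.9 + 10.5 + 12.6 + 13.9 + 13.2 + 17.1 + 19.2 + 13.6 + 12.8)/9 = 13.4222
Σ(x_t−x̄)(x_{t+2}−x̄) = (4.5405) + (-1.3962) + (0.1827) + (1.7572) + (-1.2840) + (0.6538) + (-3.5951) = 0.8590
Denominator Σ(x_t−x̄)² = 87.3156
r_2 = 0.8590 / 87.3156 = 0.010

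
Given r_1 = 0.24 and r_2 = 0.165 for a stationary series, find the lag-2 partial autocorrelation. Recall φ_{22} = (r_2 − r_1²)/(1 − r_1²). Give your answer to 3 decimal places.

0.114

φ_{22} = (r_2 − r_1²) / (1 − r_1²)
r_1² = (0.24)² = 0.0576
Numerator = 0.165 − 0.0576 = 0.1074; denominator = 1 − 0.0576 = 0.9424
φ_{22} = 0.1074 / 0.9424 = 0.114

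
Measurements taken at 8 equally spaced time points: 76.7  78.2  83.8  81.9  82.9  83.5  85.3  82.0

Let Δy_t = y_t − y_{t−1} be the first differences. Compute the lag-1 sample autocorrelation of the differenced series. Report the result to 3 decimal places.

First differences Δy: 1.5, 5.6, -1.9, 1.0, 0.6, 1.8, -3.3
Mean of differences = 0.7571
Numerator Σ(Δy_t−Δȳ)(Δy_{t+1}−Δȳ) = -14.3490
Denominator Σ(Δy_t−Δȳ)² = 48.6971
r_1(Δy) = -14.3490 / 48.6971 = -0.295

-0.295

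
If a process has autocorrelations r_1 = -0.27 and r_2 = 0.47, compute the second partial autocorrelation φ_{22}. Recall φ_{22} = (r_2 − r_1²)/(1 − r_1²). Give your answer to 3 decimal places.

0.428

φ_{22} = (r_2 − r_1²) / (1 − r_1²)
r_1² = (-0.27)² = 0.0729
Numerator = 0.47 − 0.0729 = 0.3971; denominator = 1 − 0.0729 = 0.9271
φ_{22} = 0.3971 / 0.9271 = 0.428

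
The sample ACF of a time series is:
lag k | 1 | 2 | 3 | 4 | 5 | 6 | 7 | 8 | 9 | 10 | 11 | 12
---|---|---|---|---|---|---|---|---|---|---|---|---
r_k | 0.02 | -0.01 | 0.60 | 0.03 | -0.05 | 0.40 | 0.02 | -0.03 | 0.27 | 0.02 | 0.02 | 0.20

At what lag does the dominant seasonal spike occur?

The largest autocorrelation is r_3 = 0.60, with weaker echoes at lags 6 (0.40), 9 (0.27) and 12 (0.20); the remaining lags stay at or below 0.03.
The dominant spike at lag 3 indicates a seasonal period of 3.

3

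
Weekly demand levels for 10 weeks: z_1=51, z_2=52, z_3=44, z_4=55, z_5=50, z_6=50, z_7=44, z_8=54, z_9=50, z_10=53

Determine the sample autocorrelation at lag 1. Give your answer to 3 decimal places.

Mean z̄ = (51 + 52 + 44 + 55 + 50 + 50 + 44 + 54 + 50 + 53)/10 = 50.3000
Numerator Σ_{t=1}^{9}(z_t−z̄)(z_{t+1}−z̄) = -63.7900
Denominator Σ(z_t−z̄)² = 126.1000
r_1 = -63.7900 / 126.1000 = -0.506

-0.506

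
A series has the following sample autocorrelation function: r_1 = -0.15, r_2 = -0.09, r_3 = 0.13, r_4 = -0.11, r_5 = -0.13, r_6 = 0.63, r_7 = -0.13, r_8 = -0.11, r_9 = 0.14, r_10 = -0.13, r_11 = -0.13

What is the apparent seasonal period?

6

The largest autocorrelation is r_6 = 0.63; the remaining lags stay at or below 0.14.
The dominant spike at lag 6 indicates a seasonal period of 6.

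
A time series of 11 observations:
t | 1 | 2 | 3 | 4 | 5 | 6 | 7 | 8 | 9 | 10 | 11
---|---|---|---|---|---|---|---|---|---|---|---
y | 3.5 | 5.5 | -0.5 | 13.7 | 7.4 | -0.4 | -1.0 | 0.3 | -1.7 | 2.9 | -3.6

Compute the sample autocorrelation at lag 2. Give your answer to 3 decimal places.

Mean ȳ = (3.5 + 5.5 − 0.5 + 13.7 + 7.4 − 0.4 − 1.0 + 0.3 − 1.7 + 2.9 − 3.6)/11 = 2.3727
Numerator Σ_{t=1}^{9}(y_t−ȳ)(y_{t+2}−ȳ) = 12.0958
Denominator Σ(y_t−ȳ)² = 248.7818
r_2 = 12.0958 / 248.7818 = 0.049

0.049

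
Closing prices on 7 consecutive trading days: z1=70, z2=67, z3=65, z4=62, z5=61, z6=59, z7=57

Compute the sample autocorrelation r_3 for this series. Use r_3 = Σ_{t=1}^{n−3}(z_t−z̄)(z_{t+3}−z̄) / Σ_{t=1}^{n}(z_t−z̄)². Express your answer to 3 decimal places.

-0.135

Mean z̄ = (70 + 67 + 65 + 62 + 61 + 59 + 57)/7 = 63.0000
Deviations from mean: 7.0000, 4.0000, 2.0000, -1.0000, -2.0000, -4.0000, -6.0000
Σ(z_t−z̄)(z_{t+3}−z̄) = (-7.0000) + (-8.0000) + (-8.0000) + (6.0000) = -17.0000
Denominator Σ(z_t−z̄)² = 126.0000
r_3 = -17.0000 / 126.0000 = -0.135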